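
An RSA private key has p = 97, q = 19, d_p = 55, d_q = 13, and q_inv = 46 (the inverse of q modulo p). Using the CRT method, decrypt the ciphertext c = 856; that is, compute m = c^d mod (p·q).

58

m₁ = c^(d_p) mod p: c ≡ 80 (mod 97), and 80^55 mod 97 = 58.
m₂ = c^(d_q) mod q: c ≡ 1 (mod 19), and 1^13 mod 19 = 1.
h = q_inv·(m₁ − m₂) mod p = 46·(58 − 1) mod 97 = 3.
m = m₂ + h·q = 1 + 3·19 = 58.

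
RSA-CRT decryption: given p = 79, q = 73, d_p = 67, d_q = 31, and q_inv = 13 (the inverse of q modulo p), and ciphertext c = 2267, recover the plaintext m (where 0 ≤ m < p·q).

5585

m₁ = c^(d_p) mod p: c ≡ 55 (mod 79), and 55^67 mod 79 = 55.
m₂ = c^(d_q) mod q: c ≡ 4 (mod 73), and 4^31 mod 73 = 37.
h = q_inv·(m₁ − m₂) mod p = 13·(55 − 37) mod 79 = 76.
m = m₂ + h·q = 37 + 76·73 = 5585.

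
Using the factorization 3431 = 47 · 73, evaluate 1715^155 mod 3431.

Mod 47: 1715 ≡ 23; by Fermat, exponent reduces to 155 mod 46 = 17; 23^17 ≡ 30 (mod 47).
Mod 73: 1715 ≡ 36; by Fermat, exponent reduces to 155 mod 72 = 11; 36^11 ≡ 18 (mod 73).
Combine by CRT: x ≡ 30 (mod 47), x ≡ 18 (mod 73) ⇒ x ≡ 2427 (mod 3431).

2427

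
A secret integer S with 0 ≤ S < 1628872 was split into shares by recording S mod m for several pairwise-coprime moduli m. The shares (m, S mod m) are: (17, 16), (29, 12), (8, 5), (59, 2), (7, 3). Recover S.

Combine the congruences pairwise.
From S ≡ 16 (mod 17) write S = 16 + 17t. Substituting into S ≡ 12 (mod 29) gives 17t ≡ 25 (mod 29), and since 17⁻¹ ≡ 12 (mod 29), t ≡ 10. Hence S ≡ 16 + 17·10 = 186 (mod 493).
From S ≡ 186 (mod 493) write S = 186 + 493t. Substituting into S ≡ 5 (mod 8) gives 493t ≡ 3 (mod 8), and since 5⁻¹ ≡ 5 (mod 8), t ≡ 7. Hence S ≡ 186 + 493·7 = 3637 (mod 3944).
From S ≡ 3637 (mod 3944) write S = 3637 + 3944t. Substituting into S ≡ 2 (mod 59) gives 3944t ≡ 23 (mod 59), and since 50⁻¹ ≡ 13 (mod 59), t ≡ 4. Hence S ≡ 3637 + 3944·4 = 19413 (mod 232696).
From S ≡ 19413 (mod 232696) write S = 19413 + 232696t. Substituting into S ≡ 3 (mod 7) gives 232696t ≡ 1 (mod 7), and since 2⁻¹ ≡ 4 (mod 7), t ≡ 4. Hence S ≡ 19413 + 232696·4 = 950197 (mod 1628872).

950197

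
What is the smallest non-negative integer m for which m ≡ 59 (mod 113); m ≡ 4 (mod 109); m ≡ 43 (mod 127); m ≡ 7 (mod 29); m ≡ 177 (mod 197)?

The moduli are pairwise coprime; N = 113·109·127·29·197 = 8936611667.
N/113 = 79085059; 79085059 ≡ 88 (mod 113); 88·9 ≡ 1, so inverse 9.
N/109 = 81987263; 81987263 ≡ 79 (mod 109); 79·69 ≡ 1, so inverse 69.
N/127 = 70367021; 70367021 ≡ 4 (mod 127); 4·32 ≡ 1, so inverse 32.
N/29 = 308159023; 308159023 ≡ 6 (mod 29); 6·5 ≡ 1, so inverse 5.
N/197 = 45363511; 45363511 ≡ 124 (mod 197); 124·170 ≡ 1, so inverse 170.
m ≡ 59·79085059·9 + 4·81987263·69 + 43·70367021·32 + 7·308159023·5 + 177·45363511·170 = 1537221283608.
1537221283608 mod 8936611667 = 124076884.

124076884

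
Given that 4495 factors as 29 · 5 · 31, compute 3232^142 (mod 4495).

Mod 29: 3232 ≡ 13; by Fermat, exponent reduces to 142 mod 28 = 2; 13^2 ≡ 24 (mod 29).
Mod 5: 3232 ≡ 2; by Fermat, exponent reduces to 142 mod 4 = 2; 2^2 ≡ 4 (mod 5).
Mod 31: 3232 ≡ 8; by Fermat, exponent reduces to 142 mod 30 = 22; 8^22 ≡ 2 (mod 31).
Combine by CRT: x ≡ 24 (mod 29), x ≡ 4 (mod 5), x ≡ 2 (mod 31) ⇒ x ≡ 3939 (mod 4495).

3939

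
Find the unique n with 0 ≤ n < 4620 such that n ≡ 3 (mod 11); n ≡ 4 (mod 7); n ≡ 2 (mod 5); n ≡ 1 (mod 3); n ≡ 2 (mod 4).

1642

From n ≡ 3 (mod 11) write n = 3 + 11t. Substituting into n ≡ 4 (mod 7) gives 11t ≡ 1 (mod 7), and since 4⁻¹ ≡ 2 (mod 7), t ≡ 2. Hence n ≡ 3 + 11·2 = 25 (mod 77).
From n ≡ 25 (mod 77) write n = 25 + 77t. Substituting into n ≡ 2 (mod 5) gives 77t ≡ 2 (mod 5), and since 2⁻¹ ≡ 3 (mod 5), t ≡ 1. Hence n ≡ 25 + 77·1 = 102 (mod 385).
From n ≡ 102 (mod 385) write n = 102 + 385t. Substituting into n ≡ 1 (mod 3) gives 385t ≡ 1 (mod 3), and since 1⁻¹ ≡ 1 (mod 3), t ≡ 1. Hence n ≡ 102 + 385·1 = 487 (mod 1155).
From n ≡ 487 (mod 1155) write n = 487 + 1155t. Substituting into n ≡ 2 (mod 4) gives 1155t ≡ 3 (mod 4), and since 3⁻¹ ≡ 3 (mod 4), t ≡ 1. Hence n ≡ 487 + 1155·1 = 1642 (mod 4620).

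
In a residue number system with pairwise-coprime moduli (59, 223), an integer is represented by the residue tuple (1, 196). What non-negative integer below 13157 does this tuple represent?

Combine the congruences pairwise.
From x ≡ 1 (mod 59) write x = 1 + 59t. Substituting into x ≡ 196 (mod 223) gives 59t ≡ 195 (mod 223), and since 59⁻¹ ≡ 189 (mod 223), t ≡ 60. Hence x ≡ 1 + 59·60 = 3541 (mod 13157).

3541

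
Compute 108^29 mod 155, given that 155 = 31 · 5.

Mod 31: 108 ≡ 15; 15^29 ≡ 29 (mod 31).
Mod 5: 108 ≡ 3; by Fermat, exponent reduces to 29 mod 4 = 1; 3^1 ≡ 3 (mod 5).
Combine by CRT: x ≡ 29 (mod 31), x ≡ 3 (mod 5) ⇒ x ≡ 153 (mod 155).

153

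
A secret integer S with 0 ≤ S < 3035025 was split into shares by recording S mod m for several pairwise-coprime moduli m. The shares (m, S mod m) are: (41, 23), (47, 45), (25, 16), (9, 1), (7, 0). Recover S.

From S ≡ 23 (mod 41) write S = 23 + 41t. Substituting into S ≡ 45 (mod 47) gives 41t ≡ 22 (mod 47), and since 41⁻¹ ≡ 39 (mod 47), t ≡ 12. Hence S ≡ 23 + 41·12 = 515 (mod 1927).
From S ≡ 515 (mod 1927) write S = 515 + 1927t. Substituting into S ≡ 16 (mod 25) gives 1927t ≡ 1 (mod 25), and since 2⁻¹ ≡ 13 (mod 25), t ≡ 13. Hence S ≡ 515 + 1927·13 = 25566 (mod 48175).
From S ≡ 25566 (mod 48175) write S = 25566 + 48175t. Substituting into S ≡ 1 (mod 9) gives 48175t ≡ 4 (mod 9), and since 7⁻¹ ≡ 4 (mod 9), t ≡ 7. Hence S ≡ 25566 + 48175·7 = 362791 (mod 433575).
From S ≡ 362791 (mod 433575) write S = 362791 + 433575t. Substituting into S ≡ 0 (mod 7) gives 433575t ≡ 5 (mod 7), and since 2⁻¹ ≡ 4 (mod 7), t ≡ 6. Hence S ≡ 362791 + 433575·6 = 2964241 (mod 3035025).

2964241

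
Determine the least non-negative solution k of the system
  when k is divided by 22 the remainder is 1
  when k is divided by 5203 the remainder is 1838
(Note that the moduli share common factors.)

7041

gcd(22, 5203) = 11 and 11 | (1838 − 1), so the pair is consistent; merging gives k ≡ 7041 (mod 10406), where 10406 = lcm(22, 5203).
The solution is unique modulo lcm(22, 5203) = 10406.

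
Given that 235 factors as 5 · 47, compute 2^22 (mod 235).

Mod 5: 2 ≡ 2; by Fermat, exponent reduces to 22 mod 4 = 2; 2^2 ≡ 4 (mod 5).
Mod 47: 2 ≡ 2; 2^22 ≡ 24 (mod 47).
Combine by CRT: x ≡ 4 (mod 5), x ≡ 24 (mod 47) ⇒ x ≡ 24 (mod 235).

24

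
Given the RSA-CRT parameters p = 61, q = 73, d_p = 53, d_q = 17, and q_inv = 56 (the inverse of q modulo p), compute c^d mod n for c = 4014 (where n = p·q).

m₁ = c^(d_p) mod p: c ≡ 49 (mod 61), and 49^53 mod 61 = 45.
m₂ = c^(d_q) mod q: c ≡ 72 (mod 73), and 72^17 mod 73 = 72.
h = q_inv·(m₁ − m₂) mod p = 56·(45 − 72) mod 61 = 13.
m = m₂ + h·q = 72 + 13·73 = 1021.

1021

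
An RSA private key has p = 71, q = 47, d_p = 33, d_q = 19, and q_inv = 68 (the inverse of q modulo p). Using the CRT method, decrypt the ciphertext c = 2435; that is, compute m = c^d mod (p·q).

m₁ = c^(d_p) mod p: c ≡ 21 (mod 71), and 21^33 mod 71 = 52.
m₂ = c^(d_q) mod q: c ≡ 38 (mod 47), and 38^19 mod 47 = 5.
h = q_inv·(m₁ − m₂) mod p = 68·(52 − 5) mod 71 = 1.
m = m₂ + h·q = 5 + 1·47 = 52.

52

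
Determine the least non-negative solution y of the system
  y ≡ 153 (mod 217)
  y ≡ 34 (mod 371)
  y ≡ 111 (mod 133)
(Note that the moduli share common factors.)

gcd(217, 371) = 7 and 7 | (34 − 153), so the pair is consistent; merging gives y ≡ 1889 (mod 11501), where 11501 = lcm(217, 371).
gcd(11501, 133) = 7 and 7 | (111 − 1889), so the pair is consistent; merging gives y ≡ 162903 (mod 218519), where 218519 = lcm(11501, 133).
The solution is unique modulo lcm(217, 371, 133) = 218519.

162903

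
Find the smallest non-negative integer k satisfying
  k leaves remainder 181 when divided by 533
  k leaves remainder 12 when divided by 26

gcd(533, 26) = 13 and 13 | (12 − 181), so the pair is consistent; merging gives k ≡ 714 (mod 1066), where 1066 = lcm(533, 26).
The solution is unique modulo lcm(533, 26) = 1066.

714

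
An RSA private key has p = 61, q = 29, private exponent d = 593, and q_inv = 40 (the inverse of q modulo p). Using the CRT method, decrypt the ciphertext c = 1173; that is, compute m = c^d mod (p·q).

d_p = d mod (p−1) = 593 mod 60 = 53; d_q = d mod (q−1) = 5.
m₁ = c^(d_p) mod p: c ≡ 14 (mod 61), and 14^53 mod 61 = 48.
m₂ = c^(d_q) mod q: c ≡ 13 (mod 29), and 13^5 mod 29 = 6.
h = q_inv·(m₁ − m₂) mod p = 40·(48 − 6) mod 61 = 33.
m = m₂ + h·q = 6 + 33·29 = 963.

963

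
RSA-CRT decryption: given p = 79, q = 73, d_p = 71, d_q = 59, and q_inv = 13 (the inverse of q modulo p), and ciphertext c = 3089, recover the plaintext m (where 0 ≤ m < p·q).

m₁ = c^(d_p) mod p: c ≡ 8 (mod 79), and 8^71 mod 79 = 22.
m₂ = c^(d_q) mod q: c ≡ 23 (mod 73), and 23^59 mod 73 = 67.
h = q_inv·(m₁ − m₂) mod p = 13·(22 − 67) mod 79 = 47.
m = m₂ + h·q = 67 + 47·73 = 3498.

3498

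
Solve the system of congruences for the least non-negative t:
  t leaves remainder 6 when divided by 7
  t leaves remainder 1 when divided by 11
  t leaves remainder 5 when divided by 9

419

Combine the congruences pairwise.
From t ≡ 6 (mod 7) write t = 6 + 7s. Substituting into t ≡ 1 (mod 11) gives 7s ≡ 6 (mod 11), and since 7⁻¹ ≡ 8 (mod 11), s ≡ 4. Hence t ≡ 6 + 7·4 = 34 (mod 77).
From t ≡ 34 (mod 77) write t = 34 + 77s. Substituting into t ≡ 5 (mod 9) gives 77s ≡ 7 (mod 9), and since 5⁻¹ ≡ 2 (mod 9), s ≡ 5. Hence t ≡ 34 + 77·5 = 419 (mod 693).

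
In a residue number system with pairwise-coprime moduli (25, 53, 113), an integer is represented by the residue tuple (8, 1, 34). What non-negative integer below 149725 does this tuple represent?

The moduli are pairwise coprime; N = 25·53·113 = 149725.
N/25 = 5989; 5989 ≡ 14 (mod 25); 14·9 ≡ 1, so inverse 9.
N/53 = 2825; 2825 ≡ 16 (mod 53); 16·10 ≡ 1, so inverse 10.
N/113 = 1325; 1325 ≡ 82 (mod 113); 82·51 ≡ 1, so inverse 51.
x ≡ 8·5989·9 + 1·2825·10 + 34·1325·51 = 2757008.
2757008 mod 149725 = 61958.

61958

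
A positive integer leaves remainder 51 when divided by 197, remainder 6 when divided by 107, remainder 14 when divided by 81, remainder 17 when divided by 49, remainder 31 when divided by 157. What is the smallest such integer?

From a ≡ 51 (mod 197) write a = 51 + 197t. Substituting into a ≡ 6 (mod 107) gives 197t ≡ 62 (mod 107), and since 90⁻¹ ≡ 44 (mod 107), t ≡ 53. Hence a ≡ 51 + 197·53 = 10492 (mod 21079).
From a ≡ 10492 (mod 21079) write a = 10492 + 21079t. Substituting into a ≡ 14 (mod 81) gives 21079t ≡ 52 (mod 81), and since 19⁻¹ ≡ 64 (mod 81), t ≡ 7. Hence a ≡ 10492 + 21079·7 = 158045 (mod 1707399).
From a ≡ 158045 (mod 1707399) write a = 158045 + 1707399t. Substituting into a ≡ 17 (mod 49) gives 1707399t ≡ 46 (mod 49), and since 43⁻¹ ≡ 8 (mod 49), t ≡ 25. Hence a ≡ 158045 + 1707399·25 = 42843020 (mod 83662551).
From a ≡ 42843020 (mod 83662551) write a = 42843020 + 83662551t. Substituting into a ≡ 31 (mod 157) gives 83662551t ≡ 113 (mod 157), and since 77⁻¹ ≡ 104 (mod 157), t ≡ 134. Hence a ≡ 42843020 + 83662551·134 = 11253624854 (mod 13135020507).

11253624854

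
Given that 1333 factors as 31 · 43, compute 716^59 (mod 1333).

Mod 31: 716 ≡ 3; by Fermat, exponent reduces to 59 mod 30 = 29; 3^29 ≡ 21 (mod 31).
Mod 43: 716 ≡ 28; by Fermat, exponent reduces to 59 mod 42 = 17; 28^17 ≡ 3 (mod 43).
Combine by CRT: x ≡ 21 (mod 31), x ≡ 3 (mod 43) ⇒ x ≡ 734 (mod 1333).

734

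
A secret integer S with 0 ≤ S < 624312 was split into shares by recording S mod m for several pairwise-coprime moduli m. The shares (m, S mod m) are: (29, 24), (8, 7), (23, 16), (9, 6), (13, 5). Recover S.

Combine the congruences pairwise.
From S ≡ 24 (mod 29) write S = 24 + 29t. Substituting into S ≡ 7 (mod 8) gives 29t ≡ 7 (mod 8), and since 5⁻¹ ≡ 5 (mod 8), t ≡ 3. Hence S ≡ 24 + 29·3 = 111 (mod 232).
From S ≡ 111 (mod 232) write S = 111 + 232t. Substituting into S ≡ 16 (mod 23) gives 232t ≡ 20 (mod 23), and since 2⁻¹ ≡ 12 (mod 23), t ≡ 10. Hence S ≡ 111 + 232·10 = 2431 (mod 5336).
From S ≡ 2431 (mod 5336) write S = 2431 + 5336t. Substituting into S ≡ 6 (mod 9) gives 5336t ≡ 5 (mod 9), and since 8⁻¹ ≡ 8 (mod 9), t ≡ 4. Hence S ≡ 2431 + 5336·4 = 23775 (mod 48024).
From S ≡ 23775 (mod 48024) write S = 23775 + 48024t. Substituting into S ≡ 5 (mod 13) gives 48024t ≡ 7 (mod 13), and since 2⁻¹ ≡ 7 (mod 13), t ≡ 10. Hence S ≡ 23775 + 48024·10 = 504015 (mod 624312).

504015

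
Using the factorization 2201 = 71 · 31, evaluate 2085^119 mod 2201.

Mod 71: 2085 ≡ 26; by Fermat, exponent reduces to 119 mod 70 = 49; 26^49 ≡ 70 (mod 71).
Mod 31: 2085 ≡ 8; by Fermat, exponent reduces to 119 mod 30 = 29; 8^29 ≡ 4 (mod 31).
Combine by CRT: x ≡ 70 (mod 71), x ≡ 4 (mod 31) ⇒ x ≡ 283 (mod 2201).

283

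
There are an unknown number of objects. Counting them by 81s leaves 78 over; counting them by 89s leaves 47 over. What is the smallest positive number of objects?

Combine the congruences pairwise.
From N ≡ 78 (mod 81) write N = 78 + 81t. Substituting into N ≡ 47 (mod 89) gives 81t ≡ 58 (mod 89), and since 81⁻¹ ≡ 11 (mod 89), t ≡ 15. Hence N ≡ 78 + 81·15 = 1293 (mod 7209).

1293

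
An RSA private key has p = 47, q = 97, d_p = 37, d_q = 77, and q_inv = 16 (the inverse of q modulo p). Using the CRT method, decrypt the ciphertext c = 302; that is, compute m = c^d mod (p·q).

1909

m₁ = c^(d_p) mod p: c ≡ 20 (mod 47), and 20^37 mod 47 = 29.
m₂ = c^(d_q) mod q: c ≡ 11 (mod 97), and 11^77 mod 97 = 66.
h = q_inv·(m₁ − m₂) mod p = 16·(29 − 66) mod 47 = 19.
m = m₂ + h·q = 66 + 19·97 = 1909.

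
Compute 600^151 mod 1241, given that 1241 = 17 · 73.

367

Mod 17: 600 ≡ 5; by Fermat, exponent reduces to 151 mod 16 = 7; 5^7 ≡ 10 (mod 17).
Mod 73: 600 ≡ 16; by Fermat, exponent reduces to 151 mod 72 = 7; 16^7 ≡ 2 (mod 73).
Combine by CRT: x ≡ 10 (mod 17), x ≡ 2 (mod 73) ⇒ x ≡ 367 (mod 1241).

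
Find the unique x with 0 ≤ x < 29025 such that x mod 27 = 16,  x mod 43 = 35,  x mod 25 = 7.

23857

The moduli are pairwise coprime; N = 27·43·25 = 29025.
N/27 = 1075; 1075 ≡ 22 (mod 27); 22·16 ≡ 1, so inverse 16.
N/43 = 675; 675 ≡ 30 (mod 43); 30·33 ≡ 1, so inverse 33.
N/25 = 1161; 1161 ≡ 11 (mod 25); 11·16 ≡ 1, so inverse 16.
x ≡ 16·1075·16 + 35·675·33 + 7·1161·16 = 1184857.
1184857 mod 29025 = 23857.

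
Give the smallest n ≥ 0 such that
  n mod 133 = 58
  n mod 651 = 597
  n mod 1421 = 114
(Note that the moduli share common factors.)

1342959

gcd(133, 651) = 7 and 7 | (597 − 58), so the pair is consistent; merging gives n ≡ 7107 (mod 12369), where 12369 = lcm(133, 651).
gcd(12369, 1421) = 7 and 7 | (114 − 7107), so the pair is consistent; merging gives n ≡ 1342959 (mod 2510907), where 2510907 = lcm(12369, 1421).
The solution is unique modulo lcm(133, 651, 1421) = 2510907.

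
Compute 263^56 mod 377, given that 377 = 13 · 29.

Mod 13: 263 ≡ 3; by Fermat, exponent reduces to 56 mod 12 = 8; 3^8 ≡ 9 (mod 13).
Mod 29: 263 ≡ 2; since 28 | 56, by Fermat 2^56 ≡ 1 (mod 29).
Combine by CRT: x ≡ 9 (mod 13), x ≡ 1 (mod 29) ⇒ x ≡ 204 (mod 377).

204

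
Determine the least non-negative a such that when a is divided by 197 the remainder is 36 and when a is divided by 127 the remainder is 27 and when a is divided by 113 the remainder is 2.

2465097

From a ≡ 36 (mod 197) write a = 36 + 197t. Substituting into a ≡ 27 (mod 127) gives 197t ≡ 118 (mod 127), and since 70⁻¹ ≡ 49 (mod 127), t ≡ 67. Hence a ≡ 36 + 197·67 = 13235 (mod 25019).
From a ≡ 13235 (mod 25019) write a = 13235 + 25019t. Substituting into a ≡ 2 (mod 113) gives 25019t ≡ 101 (mod 113), and since 46⁻¹ ≡ 86 (mod 113), t ≡ 98. Hence a ≡ 13235 + 25019·98 = 2465097 (mod 2827147).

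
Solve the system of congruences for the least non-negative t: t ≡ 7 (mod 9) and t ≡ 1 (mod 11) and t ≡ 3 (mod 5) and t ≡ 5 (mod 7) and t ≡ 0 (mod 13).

The moduli are pairwise coprime; N = 9·11·5·7·13 = 45045.
N/9 = 5005; 5005 ≡ 1 (mod 9), inverse 1.
N/11 = 4095; 4095 ≡ 3 (mod 11); 3·4 ≡ 1, so inverse 4.
N/5 = 9009; 9009 ≡ 4 (mod 5); 4·4 ≡ 1, so inverse 4.
N/7 = 6435; 6435 ≡ 2 (mod 7); 2·4 ≡ 1, so inverse 4.
N/13 = 3465; 3465 ≡ 7 (mod 13); 7·2 ≡ 1, so inverse 2.
t ≡ 7·5005·1 + 1·4095·4 + 3·9009·4 + 5·6435·4 + 0·3465·2 = 288223.
288223 mod 45045 = 17953.

17953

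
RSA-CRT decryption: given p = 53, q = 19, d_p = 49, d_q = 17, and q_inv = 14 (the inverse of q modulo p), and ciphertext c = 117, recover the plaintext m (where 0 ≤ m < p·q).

963

m₁ = c^(d_p) mod p: c ≡ 11 (mod 53), and 11^49 mod 53 = 9.
m₂ = c^(d_q) mod q: c ≡ 3 (mod 19), and 3^17 mod 19 = 13.
h = q_inv·(m₁ − m₂) mod p = 14·(9 − 13) mod 53 = 50.
m = m₂ + h·q = 13 + 50·19 = 963.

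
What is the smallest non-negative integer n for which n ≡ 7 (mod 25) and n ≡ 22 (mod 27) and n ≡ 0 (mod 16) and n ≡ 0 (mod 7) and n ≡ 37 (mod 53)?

The moduli are pairwise coprime; M = 25·27·16·7·53 = 4006800.
M/25 = 160272; 160272 ≡ 22 (mod 25); 22·8 ≡ 1, so inverse 8.
M/27 = 148400; 148400 ≡ 8 (mod 27); 8·17 ≡ 1, so inverse 17.
M/16 = 250425; 250425 ≡ 9 (mod 16); 9·9 ≡ 1, so inverse 9.
M/7 = 572400; 572400 ≡ 3 (mod 7); 3·5 ≡ 1, so inverse 5.
M/53 = 75600; 75600 ≡ 22 (mod 53); 22·41 ≡ 1, so inverse 41.
n ≡ 7·160272·8 + 22·148400·17 + 0·250425·9 + 0·572400·5 + 37·75600·41 = 179162032.
179162032 mod 4006800 = 2862832.

2862832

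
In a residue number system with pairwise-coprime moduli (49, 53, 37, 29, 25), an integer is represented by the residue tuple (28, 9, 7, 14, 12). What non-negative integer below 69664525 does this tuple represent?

From x ≡ 28 (mod 49) write x = 28 + 49t. Substituting into x ≡ 9 (mod 53) gives 49t ≡ 34 (mod 53), and since 49⁻¹ ≡ 13 (mod 53), t ≡ 18. Hence x ≡ 28 + 49·18 = 910 (mod 2597).
From x ≡ 910 (mod 2597) write x = 910 + 2597t. Substituting into x ≡ 7 (mod 37) gives 2597t ≡ 22 (mod 37), and since 7⁻¹ ≡ 16 (mod 37), t ≡ 19. Hence x ≡ 910 + 2597·19 = 50253 (mod 96089).
From x ≡ 50253 (mod 96089) write x = 50253 + 96089t. Substituting into x ≡ 14 (mod 29) gives 96089t ≡ 18 (mod 29), and since 12⁻¹ ≡ 17 (mod 29), t ≡ 16. Hence x ≡ 50253 + 96089·16 = 1587677 (mod 2786581).
From x ≡ 1587677 (mod 2786581) write x = 1587677 + 2786581t. Substituting into x ≡ 12 (mod 25) gives 2786581t ≡ 10 (mod 25), and since 6⁻¹ ≡ 21 (mod 25), t ≡ 10. Hence x ≡ 1587677 + 2786581·10 = 29453487 (mod 69664525).

29453487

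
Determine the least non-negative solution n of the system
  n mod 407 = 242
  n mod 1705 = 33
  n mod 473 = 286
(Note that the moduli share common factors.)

gcd(407, 1705) = 11 and 11 | (33 − 242), so the pair is consistent; merging gives n ≡ 13673 (mod 63085), where 63085 = lcm(407, 1705).
gcd(63085, 473) = 11 and 11 | (286 − 13673), so the pair is consistent; merging gives n ≡ 1149203 (mod 2712655), where 2712655 = lcm(63085, 473).
The solution is unique modulo lcm(407, 1705, 473) = 2712655.

1149203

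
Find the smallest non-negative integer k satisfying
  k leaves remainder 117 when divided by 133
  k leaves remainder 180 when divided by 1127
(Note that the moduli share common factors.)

gcd(133, 1127) = 7 and 7 | (180 − 117), so the pair is consistent; merging gives k ≡ 20466 (mod 21413), where 21413 = lcm(133, 1127).
The solution is unique modulo lcm(133, 1127) = 21413.

20466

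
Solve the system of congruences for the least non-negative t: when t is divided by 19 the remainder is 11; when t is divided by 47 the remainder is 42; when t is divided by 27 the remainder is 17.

4742

Combine the congruences pairwise.
From t ≡ 11 (mod 19) write t = 11 + 19s. Substituting into t ≡ 42 (mod 47) gives 19s ≡ 31 (mod 47), and since 19⁻¹ ≡ 5 (mod 47), s ≡ 14. Hence t ≡ 11 + 19·14 = 277 (mod 893).
From t ≡ 277 (mod 893) write t = 277 + 893s. Substituting into t ≡ 17 (mod 27) gives 893s ≡ 10 (mod 27), and since 2⁻¹ ≡ 14 (mod 27), s ≡ 5. Hence t ≡ 277 + 893·5 = 4742 (mod 24111).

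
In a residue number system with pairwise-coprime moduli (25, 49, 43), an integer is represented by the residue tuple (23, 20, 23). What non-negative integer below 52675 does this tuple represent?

1098

The moduli are pairwise coprime; N = 25·49·43 = 52675.
N/25 = 2107; 2107 ≡ 7 (mod 25); 7·18 ≡ 1, so inverse 18.
N/49 = 1075; 1075 ≡ 46 (mod 49); 46·16 ≡ 1, so inverse 16.
N/43 = 1225; 1225 ≡ 21 (mod 43); 21·41 ≡ 1, so inverse 41.
x ≡ 23·2107·18 + 20·1075·16 + 23·1225·41 = 2371473.
2371473 mod 52675 = 1098.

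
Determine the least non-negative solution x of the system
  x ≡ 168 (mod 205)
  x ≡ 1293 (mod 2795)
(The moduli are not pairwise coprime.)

Combine the congruences pairwise.
gcd(205, 2795) = 5 and 5 | (1293 − 168), so the pair is consistent; merging gives x ≡ 43218 (mod 114595), where 114595 = lcm(205, 2795).
The solution is unique modulo lcm(205, 2795) = 114595.

43218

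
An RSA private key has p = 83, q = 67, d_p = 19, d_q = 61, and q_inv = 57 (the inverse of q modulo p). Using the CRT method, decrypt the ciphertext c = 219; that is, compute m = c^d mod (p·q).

5362

m₁ = c^(d_p) mod p: c ≡ 53 (mod 83), and 53^19 mod 83 = 50.
m₂ = c^(d_q) mod q: c ≡ 18 (mod 67), and 18^61 mod 67 = 2.
h = q_inv·(m₁ − m₂) mod p = 57·(50 − 2) mod 83 = 80.
m = m₂ + h·q = 2 + 80·67 = 5362.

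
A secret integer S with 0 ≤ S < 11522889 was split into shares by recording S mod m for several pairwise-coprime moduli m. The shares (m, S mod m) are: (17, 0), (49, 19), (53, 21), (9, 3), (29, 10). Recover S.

From S ≡ 0 (mod 17) write S = 0 + 17t. Substituting into S ≡ 19 (mod 49) gives 17t ≡ 19 (mod 49), and since 17⁻¹ ≡ 26 (mod 49), t ≡ 4. Hence S ≡ 0 + 17·4 = 68 (mod 833).
From S ≡ 68 (mod 833) write S = 68 + 833t. Substituting into S ≡ 21 (mod 53) gives 833t ≡ 6 (mod 53), and since 38⁻¹ ≡ 7 (mod 53), t ≡ 42. Hence S ≡ 68 + 833·42 = 35054 (mod 44149).
From S ≡ 35054 (mod 44149) write S = 35054 + 44149t. Substituting into S ≡ 3 (mod 9) gives 44149t ≡ 4 (mod 9), and since 4⁻¹ ≡ 7 (mod 9), t ≡ 1. Hence S ≡ 35054 + 44149·1 = 79203 (mod 397341).
From S ≡ 79203 (mod 397341) write S = 79203 + 397341t. Substituting into S ≡ 10 (mod 29) gives 397341t ≡ 6 (mod 29), and since 12⁻¹ ≡ 17 (mod 29), t ≡ 15. Hence S ≡ 79203 + 397341·15 = 6039318 (mod 11522889).

6039318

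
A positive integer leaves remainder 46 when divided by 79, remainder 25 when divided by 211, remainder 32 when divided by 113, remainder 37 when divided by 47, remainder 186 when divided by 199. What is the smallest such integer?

From N ≡ 46 (mod 79) write N = 46 + 79t. Substituting into N ≡ 25 (mod 211) gives 79t ≡ 190 (mod 211), and since 79⁻¹ ≡ 203 (mod 211), t ≡ 168. Hence N ≡ 46 + 79·168 = 13318 (mod 16669).
From N ≡ 13318 (mod 16669) write N = 13318 + 16669t. Substituting into N ≡ 32 (mod 113) gives 16669t ≡ 48 (mod 113), and since 58⁻¹ ≡ 76 (mod 113), t ≡ 32. Hence N ≡ 13318 + 16669·32 = 546726 (mod 1883597).
From N ≡ 546726 (mod 1883597) write N = 546726 + 1883597t. Substituting into N ≡ 37 (mod 47) gives 1883597t ≡ 15 (mod 47), and since 25⁻¹ ≡ 32 (mod 47), t ≡ 10. Hence N ≡ 546726 + 1883597·10 = 19382696 (mod 88529059).
From N ≡ 19382696 (mod 88529059) write N = 19382696 + 88529059t. Substituting into N ≡ 186 (mod 199) gives 88529059t ≡ 90 (mod 199), and since 128⁻¹ ≡ 14 (mod 199), t ≡ 66. Hence N ≡ 19382696 + 88529059·66 = 5862300590 (mod 17617282741).

5862300590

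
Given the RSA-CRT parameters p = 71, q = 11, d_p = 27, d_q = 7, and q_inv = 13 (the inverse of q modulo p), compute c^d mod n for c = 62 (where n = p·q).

226

m₁ = c^(d_p) mod p: c ≡ 62 (mod 71), and 62^27 mod 71 = 13.
m₂ = c^(d_q) mod q: c ≡ 7 (mod 11), and 7^7 mod 11 = 6.
h = q_inv·(m₁ − m₂) mod p = 13·(13 − 6) mod 71 = 20.
m = m₂ + h·q = 6 + 20·11 = 226.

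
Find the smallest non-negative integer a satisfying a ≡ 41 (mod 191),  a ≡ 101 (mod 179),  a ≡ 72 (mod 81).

1026666

Combine the congruences pairwise.
From a ≡ 41 (mod 191) write a = 41 + 191t. Substituting into a ≡ 101 (mod 179) gives 191t ≡ 60 (mod 179), and since 12⁻¹ ≡ 15 (mod 179), t ≡ 5. Hence a ≡ 41 + 191·5 = 996 (mod 34189).
From a ≡ 996 (mod 34189) write a = 996 + 34189t. Substituting into a ≡ 72 (mod 81) gives 34189t ≡ 48 (mod 81), and since 7⁻¹ ≡ 58 (mod 81), t ≡ 30. Hence a ≡ 996 + 34189·30 = 1026666 (mod 2769309).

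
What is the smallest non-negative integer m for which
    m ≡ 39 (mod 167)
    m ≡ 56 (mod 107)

8723

From m ≡ 39 (mod 167) write m = 39 + 167t. Substituting into m ≡ 56 (mod 107) gives 167t ≡ 17 (mod 107), and since 60⁻¹ ≡ 66 (mod 107), t ≡ 52. Hence m ≡ 39 + 167·52 = 8723 (mod 17869).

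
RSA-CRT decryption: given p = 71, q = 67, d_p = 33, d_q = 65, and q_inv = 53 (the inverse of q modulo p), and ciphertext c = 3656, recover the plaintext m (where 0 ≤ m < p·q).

2978

m₁ = c^(d_p) mod p: c ≡ 35 (mod 71), and 35^33 mod 71 = 67.
m₂ = c^(d_q) mod q: c ≡ 38 (mod 67), and 38^65 mod 67 = 30.
h = q_inv·(m₁ − m₂) mod p = 53·(67 − 30) mod 71 = 44.
m = m₂ + h·q = 30 + 44·67 = 2978.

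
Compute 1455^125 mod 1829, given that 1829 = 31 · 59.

1611

Mod 31: 1455 ≡ 29; by Fermat, exponent reduces to 125 mod 30 = 5; 29^5 ≡ 30 (mod 31).
Mod 59: 1455 ≡ 39; by Fermat, exponent reduces to 125 mod 58 = 9; 39^9 ≡ 18 (mod 59).
Combine by CRT: x ≡ 30 (mod 31), x ≡ 18 (mod 59) ⇒ x ≡ 1611 (mod 1829).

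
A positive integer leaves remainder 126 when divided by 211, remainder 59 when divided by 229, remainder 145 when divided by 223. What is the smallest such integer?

The moduli are pairwise coprime; N = 211·229·223 = 10775137.
N/211 = 51067; 51067 ≡ 5 (mod 211); 5·169 ≡ 1, so inverse 169.
N/229 = 47053; 47053 ≡ 108 (mod 229); 108·176 ≡ 1, so inverse 176.
N/223 = 48319; 48319 ≡ 151 (mod 223); 151·96 ≡ 1, so inverse 96.
k ≡ 126·51067·169 + 59·47053·176 + 145·48319·96 = 2248619530.
2248619530 mod 10775137 = 7391034.

7391034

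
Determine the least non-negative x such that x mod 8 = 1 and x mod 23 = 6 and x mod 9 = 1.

1225

The moduli are pairwise coprime; N = 8·23·9 = 1656.
N/8 = 207; 207 ≡ 7 (mod 8); 7·7 ≡ 1, so inverse 7.
N/23 = 72; 72 ≡ 3 (mod 23); 3·8 ≡ 1, so inverse 8.
N/9 = 184; 184 ≡ 4 (mod 9); 4·7 ≡ 1, so inverse 7.
x ≡ 1·207·7 + 6·72·8 + 1·184·7 = 6193.
6193 mod 1656 = 1225.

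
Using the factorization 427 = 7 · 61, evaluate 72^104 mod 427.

Mod 7: 72 ≡ 2; by Fermat, exponent reduces to 104 mod 6 = 2; 2^2 ≡ 4 (mod 7).
Mod 61: 72 ≡ 11; by Fermat, exponent reduces to 104 mod 60 = 44; 11^44 ≡ 1 (mod 61).
Combine by CRT: x ≡ 4 (mod 7), x ≡ 1 (mod 61) ⇒ x ≡ 123 (mod 427).

123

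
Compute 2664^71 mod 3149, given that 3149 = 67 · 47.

Mod 67: 2664 ≡ 51; by Fermat, exponent reduces to 71 mod 66 = 5; 51^5 ≡ 41 (mod 67).
Mod 47: 2664 ≡ 32; by Fermat, exponent reduces to 71 mod 46 = 25; 32^25 ≡ 37 (mod 47).
Combine by CRT: x ≡ 41 (mod 67), x ≡ 37 (mod 47) ⇒ x ≡ 1917 (mod 3149).

1917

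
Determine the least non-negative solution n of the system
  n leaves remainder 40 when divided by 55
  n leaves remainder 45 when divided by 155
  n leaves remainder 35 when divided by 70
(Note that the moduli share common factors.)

18025

gcd(55, 155) = 5 and 5 | (45 − 40), so the pair is consistent; merging gives n ≡ 975 (mod 1705), where 1705 = lcm(55, 155).
gcd(1705, 70) = 5 and 5 | (35 − 975), so the pair is consistent; merging gives n ≡ 18025 (mod 23870), where 23870 = lcm(1705, 70).
The solution is unique modulo lcm(55, 155, 70) = 23870.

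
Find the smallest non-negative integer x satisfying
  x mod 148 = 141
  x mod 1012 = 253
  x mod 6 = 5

gcd(148, 1012) = 4 and 4 | (253 − 141), so the pair is consistent; merging gives x ≡ 17457 (mod 37444), where 37444 = lcm(148, 1012).
gcd(37444, 6) = 2 and 2 | (5 − 17457), so the pair is consistent; merging gives x ≡ 92345 (mod 112332), where 112332 = lcm(37444, 6).
The solution is unique modulo lcm(148, 1012, 6) = 112332.

92345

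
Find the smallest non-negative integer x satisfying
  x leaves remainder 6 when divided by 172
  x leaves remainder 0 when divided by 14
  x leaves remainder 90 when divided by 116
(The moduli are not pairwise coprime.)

2758

gcd(172, 14) = 2 and 2 | (0 − 6), so the pair is consistent; merging gives x ≡ 350 (mod 1204), where 1204 = lcm(172, 14).
gcd(1204, 116) = 4 and 4 | (90 − 350), so the pair is consistent; merging gives x ≡ 2758 (mod 34916), where 34916 = lcm(1204, 116).
The solution is unique modulo lcm(172, 14, 116) = 34916.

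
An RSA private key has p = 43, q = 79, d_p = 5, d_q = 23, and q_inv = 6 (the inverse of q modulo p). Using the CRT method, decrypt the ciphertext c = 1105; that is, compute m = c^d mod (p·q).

m₁ = c^(d_p) mod p: c ≡ 30 (mod 43), and 30^5 mod 43 = 12.
m₂ = c^(d_q) mod q: c ≡ 78 (mod 79), and 78^23 mod 79 = 78.
h = q_inv·(m₁ − m₂) mod p = 6·(12 − 78) mod 43 = 34.
m = m₂ + h·q = 78 + 34·79 = 2764.

2764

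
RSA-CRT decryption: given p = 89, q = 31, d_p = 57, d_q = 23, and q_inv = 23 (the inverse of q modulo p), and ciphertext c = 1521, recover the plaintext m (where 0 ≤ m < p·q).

m₁ = c^(d_p) mod p: c ≡ 8 (mod 89), and 8^57 mod 89 = 64.
m₂ = c^(d_q) mod q: c ≡ 2 (mod 31), and 2^23 mod 31 = 8.
h = q_inv·(m₁ − m₂) mod p = 23·(64 − 8) mod 89 = 42.
m = m₂ + h·q = 8 + 42·31 = 1310.

1310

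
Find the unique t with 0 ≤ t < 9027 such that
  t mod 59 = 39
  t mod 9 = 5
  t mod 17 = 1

From t ≡ 39 (mod 59) write t = 39 + 59s. Substituting into t ≡ 5 (mod 9) gives 59s ≡ 2 (mod 9), and since 5⁻¹ ≡ 2 (mod 9), s ≡ 4. Hence t ≡ 39 + 59·4 = 275 (mod 531).
From t ≡ 275 (mod 531) write t = 275 + 531s. Substituting into t ≡ 1 (mod 17) gives 531s ≡ 15 (mod 17), and since 4⁻¹ ≡ 13 (mod 17), s ≡ 8. Hence t ≡ 275 + 531·8 = 4523 (mod 9027).

4523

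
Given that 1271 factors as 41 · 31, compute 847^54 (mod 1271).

Mod 41: 847 ≡ 27; by Fermat, exponent reduces to 54 mod 40 = 14; 27^14 ≡ 9 (mod 41).
Mod 31: 847 ≡ 10; by Fermat, exponent reduces to 54 mod 30 = 24; 10^24 ≡ 16 (mod 31).
Combine by CRT: x ≡ 9 (mod 41), x ≡ 16 (mod 31) ⇒ x ≡ 419 (mod 1271).

419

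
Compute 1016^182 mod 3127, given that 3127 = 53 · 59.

Mod 53: 1016 ≡ 9; by Fermat, exponent reduces to 182 mod 52 = 26; 9^26 ≡ 1 (mod 53).
Mod 59: 1016 ≡ 13; by Fermat, exponent reduces to 182 mod 58 = 8; 13^8 ≡ 25 (mod 59).
Combine by CRT: x ≡ 1 (mod 53), x ≡ 25 (mod 59) ⇒ x ≡ 2916 (mod 3127).

2916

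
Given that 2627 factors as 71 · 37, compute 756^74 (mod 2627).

1403

Mod 71: 756 ≡ 46; by Fermat, exponent reduces to 74 mod 70 = 4; 46^4 ≡ 54 (mod 71).
Mod 37: 756 ≡ 16; by Fermat, exponent reduces to 74 mod 36 = 2; 16^2 ≡ 34 (mod 37).
Combine by CRT: x ≡ 54 (mod 71), x ≡ 34 (mod 37) ⇒ x ≡ 1403 (mod 2627).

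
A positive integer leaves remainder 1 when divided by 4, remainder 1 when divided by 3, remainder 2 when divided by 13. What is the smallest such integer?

145

The moduli are pairwise coprime; N = 4·3·13 = 156.
N/4 = 39; 39 ≡ 3 (mod 4); 3·3 ≡ 1, so inverse 3.
N/3 = 52; 52 ≡ 1 (mod 3), inverse 1.
N/13 = 12; 12 ≡ 12 (mod 13); 12·12 ≡ 1, so inverse 12.
t ≡ 1·39·3 + 1·52·1 + 2·12·12 = 457.
457 mod 156 = 145.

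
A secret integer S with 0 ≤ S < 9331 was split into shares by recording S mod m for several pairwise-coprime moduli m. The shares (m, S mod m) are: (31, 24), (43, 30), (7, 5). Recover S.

4674

Combine the congruences pairwise.
From S ≡ 24 (mod 31) write S = 24 + 31t. Substituting into S ≡ 30 (mod 43) gives 31t ≡ 6 (mod 43), and since 31⁻¹ ≡ 25 (mod 43), t ≡ 21. Hence S ≡ 24 + 31·21 = 675 (mod 1333).
From S ≡ 675 (mod 1333) write S = 675 + 1333t. Substituting into S ≡ 5 (mod 7) gives 1333t ≡ 2 (mod 7), and since 3⁻¹ ≡ 5 (mod 7), t ≡ 3. Hence S ≡ 675 + 1333·3 = 4674 (mod 9331).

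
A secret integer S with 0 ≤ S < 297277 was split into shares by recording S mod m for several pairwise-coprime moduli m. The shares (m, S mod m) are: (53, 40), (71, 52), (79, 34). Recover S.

57704

Combine the congruences pairwise.
From S ≡ 40 (mod 53) write S = 40 + 53t. Substituting into S ≡ 52 (mod 71) gives 53t ≡ 12 (mod 71), and since 53⁻¹ ≡ 67 (mod 71), t ≡ 23. Hence S ≡ 40 + 53·23 = 1259 (mod 3763).
From S ≡ 1259 (mod 3763) write S = 1259 + 3763t. Substituting into S ≡ 34 (mod 79) gives 3763t ≡ 39 (mod 79), and since 50⁻¹ ≡ 49 (mod 79), t ≡ 15. Hence S ≡ 1259 + 3763·15 = 57704 (mod 297277).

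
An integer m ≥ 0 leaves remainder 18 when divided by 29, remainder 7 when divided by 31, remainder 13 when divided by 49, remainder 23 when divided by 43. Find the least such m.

97719

The moduli are pairwise coprime; N = 29·31·49·43 = 1894193.
N/29 = 65317; 65317 ≡ 9 (mod 29); 9·13 ≡ 1, so inverse 13.
N/31 = 61103; 61103 ≡ 2 (mod 31); 2·16 ≡ 1, so inverse 16.
N/49 = 38657; 38657 ≡ 45 (mod 49); 45·12 ≡ 1, so inverse 12.
N/43 = 44051; 44051 ≡ 19 (mod 43); 19·34 ≡ 1, so inverse 34.
m ≡ 18·65317·13 + 7·61103·16 + 13·38657·12 + 23·44051·34 = 62606088.
62606088 mod 1894193 = 97719.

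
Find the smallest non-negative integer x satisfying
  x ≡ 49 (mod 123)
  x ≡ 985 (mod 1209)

33628

Combine the congruences pairwise.
gcd(123, 1209) = 3 and 3 | (985 − 49), so the pair is consistent; merging gives x ≡ 33628 (mod 49569), where 49569 = lcm(123, 1209).
The solution is unique modulo lcm(123, 1209) = 49569.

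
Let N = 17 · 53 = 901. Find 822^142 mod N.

Mod 17: 822 ≡ 6; by Fermat, exponent reduces to 142 mod 16 = 14; 6^14 ≡ 9 (mod 17).
Mod 53: 822 ≡ 27; by Fermat, exponent reduces to 142 mod 52 = 38; 27^38 ≡ 7 (mod 53).
Combine by CRT: x ≡ 9 (mod 17), x ≡ 7 (mod 53) ⇒ x ≡ 60 (mod 901).

60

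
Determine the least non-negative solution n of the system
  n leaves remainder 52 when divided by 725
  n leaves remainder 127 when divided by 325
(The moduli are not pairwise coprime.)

Combine the congruences pairwise.
gcd(725, 325) = 25 and 25 | (127 − 52), so the pair is consistent; merging gives n ≡ 777 (mod 9425), where 9425 = lcm(725, 325).
The solution is unique modulo lcm(725, 325) = 9425.

777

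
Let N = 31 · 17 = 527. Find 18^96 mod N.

Mod 31: 18 ≡ 18; by Fermat, exponent reduces to 96 mod 30 = 6; 18^6 ≡ 16 (mod 31).
Mod 17: 18 ≡ 1; since 16 | 96, by Fermat 1^96 ≡ 1 (mod 17).
Combine by CRT: x ≡ 16 (mod 31), x ≡ 1 (mod 17) ⇒ x ≡ 171 (mod 527).

171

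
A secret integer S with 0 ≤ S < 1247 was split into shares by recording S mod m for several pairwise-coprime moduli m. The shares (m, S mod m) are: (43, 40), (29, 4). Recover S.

642

From S ≡ 40 (mod 43) write S = 40 + 43t. Substituting into S ≡ 4 (mod 29) gives 43t ≡ 22 (mod 29), and since 14⁻¹ ≡ 27 (mod 29), t ≡ 14. Hence S ≡ 40 + 43·14 = 642 (mod 1247).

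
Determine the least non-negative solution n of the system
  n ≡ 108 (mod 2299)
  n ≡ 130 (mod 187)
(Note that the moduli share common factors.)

gcd(2299, 187) = 11 and 11 | (130 − 108), so the pair is consistent; merging gives n ≡ 32294 (mod 39083), where 39083 = lcm(2299, 187).
The solution is unique modulo lcm(2299, 187) = 39083.

32294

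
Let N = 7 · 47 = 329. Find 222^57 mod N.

209

Mod 7: 222 ≡ 5; by Fermat, exponent reduces to 57 mod 6 = 3; 5^3 ≡ 6 (mod 7).
Mod 47: 222 ≡ 34; by Fermat, exponent reduces to 57 mod 46 = 11; 34^11 ≡ 21 (mod 47).
Combine by CRT: x ≡ 6 (mod 7), x ≡ 21 (mod 47) ⇒ x ≡ 209 (mod 329).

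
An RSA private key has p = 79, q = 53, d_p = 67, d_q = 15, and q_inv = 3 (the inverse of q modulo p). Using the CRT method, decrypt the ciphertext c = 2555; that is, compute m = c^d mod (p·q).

m₁ = c^(d_p) mod p: c ≡ 27 (mod 79), and 27^67 mod 79 = 61.
m₂ = c^(d_q) mod q: c ≡ 11 (mod 53), and 11^15 mod 53 = 38.
h = q_inv·(m₁ − m₂) mod p = 3·(61 − 38) mod 79 = 69.
m = m₂ + h·q = 38 + 69·53 = 3695.

3695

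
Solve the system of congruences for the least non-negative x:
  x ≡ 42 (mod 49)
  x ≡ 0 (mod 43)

1806

From x ≡ 42 (mod 49) write x = 42 + 49t. Substituting into x ≡ 0 (mod 43) gives 49t ≡ 1 (mod 43), and since 6⁻¹ ≡ 36 (mod 43), t ≡ 36. Hence x ≡ 42 + 49·36 = 1806 (mod 2107).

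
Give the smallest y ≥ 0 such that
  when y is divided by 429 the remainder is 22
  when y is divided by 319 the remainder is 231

12034

gcd(429, 319) = 11 and 11 | (231 − 22), so the pair is consistent; merging gives y ≡ 12034 (mod 12441), where 12441 = lcm(429, 319).
The solution is unique modulo lcm(429, 319) = 12441.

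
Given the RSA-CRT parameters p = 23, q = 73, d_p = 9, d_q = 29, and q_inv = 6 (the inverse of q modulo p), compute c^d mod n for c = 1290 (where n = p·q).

m₁ = c^(d_p) mod p: c ≡ 2 (mod 23), and 2^9 mod 23 = 6.
m₂ = c^(d_q) mod q: c ≡ 49 (mod 73), and 49^29 mod 73 = 70.
h = q_inv·(m₁ − m₂) mod p = 6·(6 − 70) mod 23 = 7.
m = m₂ + h·q = 70 + 7·73 = 581.

581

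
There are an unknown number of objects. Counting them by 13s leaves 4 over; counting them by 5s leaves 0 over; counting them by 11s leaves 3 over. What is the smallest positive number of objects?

The moduli are pairwise coprime; M = 13·5·11 = 715.
M/13 = 55; 55 ≡ 3 (mod 13); 3·9 ≡ 1, so inverse 9.
M/5 = 143; 143 ≡ 3 (mod 5); 3·2 ≡ 1, so inverse 2.
M/11 = 65; 65 ≡ 10 (mod 11); 10·10 ≡ 1, so inverse 10.
N ≡ 4·55·9 + 0·143·2 + 3·65·10 = 3930.
3930 mod 715 = 355.

355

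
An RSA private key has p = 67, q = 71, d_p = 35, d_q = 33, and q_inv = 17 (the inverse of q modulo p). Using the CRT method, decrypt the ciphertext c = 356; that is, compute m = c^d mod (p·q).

3054

m₁ = c^(d_p) mod p: c ≡ 21 (mod 67), and 21^35 mod 67 = 39.
m₂ = c^(d_q) mod q: c ≡ 1 (mod 71), and 1^33 mod 71 = 1.
h = q_inv·(m₁ − m₂) mod p = 17·(39 − 1) mod 67 = 43.
m = m₂ + h·q = 1 + 43·71 = 3054.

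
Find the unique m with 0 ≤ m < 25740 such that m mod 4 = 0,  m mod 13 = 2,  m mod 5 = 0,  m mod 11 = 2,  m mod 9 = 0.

The moduli are pairwise coprime; N = 4·13·5·11·9 = 25740.
N/4 = 6435; 6435 ≡ 3 (mod 4); 3·3 ≡ 1, so inverse 3.
N/13 = 1980; 1980 ≡ 4 (mod 13); 4·10 ≡ 1, so inverse 10.
N/5 = 5148; 5148 ≡ 3 (mod 5); 3·2 ≡ 1, so inverse 2.
N/11 = 2340; 2340 ≡ 8 (mod 11); 8·7 ≡ 1, so inverse 7.
N/9 = 2860; 2860 ≡ 7 (mod 9); 7·4 ≡ 1, so inverse 4.
m ≡ 0·6435·3 + 2·1980·10 + 0·5148·2 + 2·2340·7 + 0·2860·4 = 72360.
72360 mod 25740 = 20880.

20880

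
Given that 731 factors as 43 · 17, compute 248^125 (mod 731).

589

Mod 43: 248 ≡ 33; by Fermat, exponent reduces to 125 mod 42 = 41; 33^41 ≡ 30 (mod 43).
Mod 17: 248 ≡ 10; by Fermat, exponent reduces to 125 mod 16 = 13; 10^13 ≡ 11 (mod 17).
Combine by CRT: x ≡ 30 (mod 43), x ≡ 11 (mod 17) ⇒ x ≡ 589 (mod 731).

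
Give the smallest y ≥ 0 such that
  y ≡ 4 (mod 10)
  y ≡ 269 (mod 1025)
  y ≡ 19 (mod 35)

Combine the congruences pairwise.
gcd(10, 1025) = 5 and 5 | (269 − 4), so the pair is consistent; merging gives y ≡ 1294 (mod 2050), where 2050 = lcm(10, 1025).
gcd(2050, 35) = 5 and 5 | (19 − 1294), so the pair is consistent; merging gives y ≡ 3344 (mod 14350), where 14350 = lcm(2050, 35).
The solution is unique modulo lcm(10, 1025, 35) = 14350.

3344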